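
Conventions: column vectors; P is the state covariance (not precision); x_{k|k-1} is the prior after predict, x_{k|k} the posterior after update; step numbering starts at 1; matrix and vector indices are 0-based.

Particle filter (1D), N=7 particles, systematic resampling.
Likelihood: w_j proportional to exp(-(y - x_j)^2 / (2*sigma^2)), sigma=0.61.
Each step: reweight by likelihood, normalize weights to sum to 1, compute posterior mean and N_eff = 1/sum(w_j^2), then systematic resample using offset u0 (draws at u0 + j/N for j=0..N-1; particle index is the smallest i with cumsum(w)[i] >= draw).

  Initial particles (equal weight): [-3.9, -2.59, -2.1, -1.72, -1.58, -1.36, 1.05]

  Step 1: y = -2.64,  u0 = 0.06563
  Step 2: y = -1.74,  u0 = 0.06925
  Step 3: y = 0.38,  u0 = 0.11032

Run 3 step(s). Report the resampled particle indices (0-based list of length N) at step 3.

step 1: w=[0.0485, 0.4079, 0.2766, 0.1313, 0.0904, 0.0453, 0.0000]  mean=-2.2567  Neff=3.6666  idx=[1, 1, 1, 2, 2, 3, 4]
step 2: w=[0.0792, 0.0792, 0.0792, 0.1757, 0.1757, 0.2090, 0.2020]  mean=-2.0320  Neff=6.0590  idx=[0, 2, 3, 4, 5, 5, 6]
step 3: w=[0.0006, 0.0006, 0.0222, 0.0222, 0.2302, 0.2302, 0.4940]  mean=-1.6688  Neff=2.8490  idx=[4, 4, 5, 6, 6, 6, 6]

resampled_idx = [4, 4, 5, 6, 6, 6, 6]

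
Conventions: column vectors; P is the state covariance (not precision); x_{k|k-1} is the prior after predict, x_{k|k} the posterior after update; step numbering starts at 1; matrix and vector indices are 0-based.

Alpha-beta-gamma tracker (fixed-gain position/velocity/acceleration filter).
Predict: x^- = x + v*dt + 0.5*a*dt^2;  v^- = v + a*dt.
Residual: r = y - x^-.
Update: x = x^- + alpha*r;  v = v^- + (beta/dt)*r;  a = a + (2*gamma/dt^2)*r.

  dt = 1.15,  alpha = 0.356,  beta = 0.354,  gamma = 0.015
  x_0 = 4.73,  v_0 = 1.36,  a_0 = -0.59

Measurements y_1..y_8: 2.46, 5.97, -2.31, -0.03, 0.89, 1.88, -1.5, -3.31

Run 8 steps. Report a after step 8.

a_post = -0.3338

step 1: x_pred=5.9039  r=-3.4439  x^+=4.6778  v^+=-0.3786  a^+=-0.6681
step 2: x_pred=3.8006  r=2.1694  x^+=4.5729  v^+=-0.4792  a^+=-0.6189
step 3: x_pred=3.6126  r=-5.9226  x^+=1.5042  v^+=-3.0141  a^+=-0.7533
step 4: x_pred=-2.4601  r=2.4301  x^+=-1.5950  v^+=-3.1323  a^+=-0.6981
step 5: x_pred=-5.6587  r=6.5487  x^+=-3.3274  v^+=-1.9193  a^+=-0.5496
step 6: x_pred=-5.8979  r=7.7779  x^+=-3.1290  v^+=-0.1570  a^+=-0.3731
step 7: x_pred=-3.5563  r=2.0563  x^+=-2.8243  v^+=0.0468  a^+=-0.3265
step 8: x_pred=-2.9863  r=-0.3237  x^+=-3.1015  v^+=-0.4283  a^+=-0.3338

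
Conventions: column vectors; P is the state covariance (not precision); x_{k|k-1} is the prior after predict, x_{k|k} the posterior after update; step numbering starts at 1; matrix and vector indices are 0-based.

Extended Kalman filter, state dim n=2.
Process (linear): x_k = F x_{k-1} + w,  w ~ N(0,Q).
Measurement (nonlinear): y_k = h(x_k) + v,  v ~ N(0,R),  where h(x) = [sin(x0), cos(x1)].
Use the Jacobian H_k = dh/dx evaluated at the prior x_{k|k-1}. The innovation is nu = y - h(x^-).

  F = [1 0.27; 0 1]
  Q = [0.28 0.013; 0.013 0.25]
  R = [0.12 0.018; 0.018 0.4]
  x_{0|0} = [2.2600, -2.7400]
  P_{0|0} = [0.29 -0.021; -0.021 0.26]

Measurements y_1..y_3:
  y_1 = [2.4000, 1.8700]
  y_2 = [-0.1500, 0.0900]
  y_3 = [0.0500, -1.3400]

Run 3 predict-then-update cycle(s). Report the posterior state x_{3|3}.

step 1: x^-=[1.5202, -2.7400]  P^-=[0.5776 0.0622; 0.0622 0.5100]  H_jac=[0.0506 0.0000; 0.0000 0.3909]  S=[0.1215 0.0192; 0.0192 0.4779]  K=[0.2339 0.0415; -0.0404 0.4187]  nu=[1.4013, 2.7904]  x^+=[1.9637, -1.6281]  P^+=[0.5698 0.0532; 0.0532 0.4266]
step 2: x^-=[1.5241, -1.6281]  P^-=[0.9096 0.1814; 0.1814 0.6766]  H_jac=[0.0467 0.0000; 0.0000 0.9984]  S=[0.1220 0.0265; 0.0265 1.0744]  K=[0.3133 0.1608; -0.0673 0.6304]  nu=[-1.1489, 0.1473]  x^+=[1.1878, -1.4580]  P^+=[0.8672 0.0701; 0.0701 0.2514]
step 3: x^-=[0.7941, -1.4580]  P^-=[1.2033 0.1510; 0.1510 0.5014]  H_jac=[0.7009 0.0000; 0.0000 0.9936]  S=[0.7112 0.1231; 0.1231 0.8950]  K=[1.1852 0.0045; 0.0537 0.5492]  nu=[-0.6633, -1.4526]  x^+=[0.0015, -2.2914]  P^+=[0.2030 0.0233; 0.0233 0.2221]

x_post = [0.0015, -2.2914]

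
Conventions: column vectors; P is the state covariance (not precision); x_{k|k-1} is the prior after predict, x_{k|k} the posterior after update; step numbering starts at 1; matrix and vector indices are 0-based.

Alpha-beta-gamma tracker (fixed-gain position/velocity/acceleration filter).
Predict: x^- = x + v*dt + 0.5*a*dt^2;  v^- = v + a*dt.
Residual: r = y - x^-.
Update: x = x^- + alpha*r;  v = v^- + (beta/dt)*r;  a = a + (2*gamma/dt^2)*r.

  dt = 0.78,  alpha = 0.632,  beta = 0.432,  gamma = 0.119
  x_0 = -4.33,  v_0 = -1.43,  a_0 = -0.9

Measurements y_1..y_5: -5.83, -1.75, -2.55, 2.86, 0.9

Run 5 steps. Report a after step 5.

a_post = 0.9093

step 1: x_pred=-5.7192  r=-0.1108  x^+=-5.7892  v^+=-2.1934  a^+=-0.9434
step 2: x_pred=-7.7870  r=6.0370  x^+=-3.9716  v^+=0.4144  a^+=1.4183
step 3: x_pred=-3.2170  r=0.6670  x^+=-2.7954  v^+=1.8900  a^+=1.6792
step 4: x_pred=-0.8104  r=3.6704  x^+=1.5093  v^+=5.2326  a^+=3.1150
step 5: x_pred=6.5383  r=-5.6383  x^+=2.9749  v^+=4.5396  a^+=0.9093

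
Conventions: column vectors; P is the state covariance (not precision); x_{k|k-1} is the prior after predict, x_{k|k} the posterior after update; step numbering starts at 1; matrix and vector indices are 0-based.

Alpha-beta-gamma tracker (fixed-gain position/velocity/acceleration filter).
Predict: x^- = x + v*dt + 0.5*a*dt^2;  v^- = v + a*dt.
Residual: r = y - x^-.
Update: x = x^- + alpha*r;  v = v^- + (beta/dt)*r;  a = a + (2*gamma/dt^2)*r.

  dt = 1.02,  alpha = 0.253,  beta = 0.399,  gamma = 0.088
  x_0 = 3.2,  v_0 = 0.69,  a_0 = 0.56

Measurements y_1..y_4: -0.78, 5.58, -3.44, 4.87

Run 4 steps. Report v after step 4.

step 1: x_pred=4.1951  r=-4.9751  x^+=2.9364  v^+=-0.6849  a^+=-0.2816
step 2: x_pred=2.0913  r=3.4887  x^+=2.9739  v^+=0.3925  a^+=0.3086
step 3: x_pred=3.5348  r=-6.9748  x^+=1.7702  v^+=-2.0211  a^+=-0.8713
step 4: x_pred=-0.7447  r=5.6147  x^+=0.6759  v^+=-0.7136  a^+=0.0785

v_post = -0.7136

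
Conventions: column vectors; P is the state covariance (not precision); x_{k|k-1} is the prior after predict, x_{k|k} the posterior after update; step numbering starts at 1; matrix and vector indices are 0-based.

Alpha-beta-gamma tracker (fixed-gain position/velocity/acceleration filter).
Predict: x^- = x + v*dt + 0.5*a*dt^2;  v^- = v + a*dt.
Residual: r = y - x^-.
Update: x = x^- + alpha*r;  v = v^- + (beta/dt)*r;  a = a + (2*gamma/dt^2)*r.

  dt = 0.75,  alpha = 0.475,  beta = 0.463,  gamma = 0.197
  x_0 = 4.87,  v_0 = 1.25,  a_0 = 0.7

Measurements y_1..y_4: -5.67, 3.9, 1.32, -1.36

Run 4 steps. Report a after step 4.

a_post = 4.4414

step 1: x_pred=6.0044  r=-11.6744  x^+=0.4590  v^+=-5.4320  a^+=-7.4773
step 2: x_pred=-5.7179  r=9.6179  x^+=-1.1494  v^+=-5.1025  a^+=-0.7404
step 3: x_pred=-5.1845  r=6.5045  x^+=-2.0949  v^+=-1.6423  a^+=3.8156
step 4: x_pred=-2.2535  r=0.8935  x^+=-1.8291  v^+=1.7709  a^+=4.4414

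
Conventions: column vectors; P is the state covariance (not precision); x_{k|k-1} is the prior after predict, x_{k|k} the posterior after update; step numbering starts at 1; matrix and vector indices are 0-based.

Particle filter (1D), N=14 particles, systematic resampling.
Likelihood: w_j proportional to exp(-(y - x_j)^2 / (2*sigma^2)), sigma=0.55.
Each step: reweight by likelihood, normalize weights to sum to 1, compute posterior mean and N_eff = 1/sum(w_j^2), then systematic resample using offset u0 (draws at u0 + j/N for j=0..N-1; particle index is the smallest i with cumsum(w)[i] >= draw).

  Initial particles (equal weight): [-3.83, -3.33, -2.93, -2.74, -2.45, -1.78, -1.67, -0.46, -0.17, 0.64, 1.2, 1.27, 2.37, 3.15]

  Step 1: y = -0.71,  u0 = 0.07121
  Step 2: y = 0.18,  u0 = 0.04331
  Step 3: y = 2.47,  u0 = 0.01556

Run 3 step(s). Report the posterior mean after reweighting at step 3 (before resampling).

step 1: w=[0.0000, 0.0000, 0.0001, 0.0006, 0.0034, 0.0773, 0.1118, 0.4626, 0.3168, 0.0252, 0.0012, 0.0008, 0.0000, 0.0000]  mean=-0.5829  Neff=2.9981  idx=[5, 6, 7, 7, 7, 7, 7, 7, 7, 8, 8, 8, 8, 11]
step 2: w=[0.0003, 0.0005, 0.0729, 0.0729, 0.0729, 0.0729, 0.0729, 0.0729, 0.0729, 0.1172, 0.1172, 0.1172, 0.1172, 0.0201]  mean=-0.2902  Neff=10.8053  idx=[2, 3, 4, 5, 6, 7, 8, 9, 9, 10, 11, 11, 12, 12]
step 3: w=[0.0093, 0.0093, 0.0093, 0.0093, 0.0093, 0.0093, 0.0093, 0.1336, 0.1336, 0.1336, 0.1336, 0.1336, 0.1336, 0.1336]  mean=-0.1888  Neff=7.9650  idx=[1, 7, 7, 8, 8, 9, 9, 10, 10, 11, 11, 12, 13, 13]

post_mean = -0.1888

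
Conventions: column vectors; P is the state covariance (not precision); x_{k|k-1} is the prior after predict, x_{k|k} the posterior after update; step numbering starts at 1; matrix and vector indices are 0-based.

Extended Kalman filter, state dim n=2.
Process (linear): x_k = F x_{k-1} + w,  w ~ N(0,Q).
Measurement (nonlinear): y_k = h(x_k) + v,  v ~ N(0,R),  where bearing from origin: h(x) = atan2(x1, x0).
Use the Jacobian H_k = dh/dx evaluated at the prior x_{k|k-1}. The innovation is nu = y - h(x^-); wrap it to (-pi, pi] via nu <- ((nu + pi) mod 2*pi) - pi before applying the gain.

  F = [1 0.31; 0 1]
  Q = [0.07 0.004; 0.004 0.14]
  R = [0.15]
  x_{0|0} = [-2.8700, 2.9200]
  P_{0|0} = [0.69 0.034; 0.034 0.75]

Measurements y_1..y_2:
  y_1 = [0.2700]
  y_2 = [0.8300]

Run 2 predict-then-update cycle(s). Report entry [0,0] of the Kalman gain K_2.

step 1: x^-=[-1.9648, 2.9200]  P^-=[0.8532 0.2705; 0.2705 0.8900]  H_jac=[-0.2357 -0.1586]  S=[0.2400]  K=[-1.0166; -0.8538]  nu=[-1.8931]  x^+=[-0.0402, 4.5363]  P^+=[0.6051 0.0622; 0.0622 0.7150]
step 2: x^-=[1.3660, 4.5363]  P^-=[0.7823 0.2878; 0.2878 0.8550]  H_jac=[-0.2021 0.0609]  S=[0.1780]  K=[-0.7897; -0.0344]  nu=[-0.4483]  x^+=[1.7201, 4.5517]  P^+=[0.6713 0.2830; 0.2830 0.8548]

K[0,0] = -0.7897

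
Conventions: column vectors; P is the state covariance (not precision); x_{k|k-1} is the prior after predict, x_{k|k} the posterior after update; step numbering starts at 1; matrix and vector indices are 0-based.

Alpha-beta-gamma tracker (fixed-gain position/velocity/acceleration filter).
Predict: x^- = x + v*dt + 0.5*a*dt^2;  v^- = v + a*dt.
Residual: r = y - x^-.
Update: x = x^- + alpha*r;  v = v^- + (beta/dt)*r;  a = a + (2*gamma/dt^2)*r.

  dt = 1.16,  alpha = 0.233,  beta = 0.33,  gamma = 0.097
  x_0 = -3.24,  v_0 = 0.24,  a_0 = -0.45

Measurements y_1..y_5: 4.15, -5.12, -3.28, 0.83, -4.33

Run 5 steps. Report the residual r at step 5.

resid = -2.1224

step 1: x_pred=-3.2644  r=7.4144  x^+=-1.5368  v^+=1.8273  a^+=0.6190
step 2: x_pred=0.9992  r=-6.1192  x^+=-0.4265  v^+=0.8044  a^+=-0.2633
step 3: x_pred=0.3295  r=-3.6095  x^+=-0.5115  v^+=-0.5278  a^+=-0.7837
step 4: x_pred=-1.6510  r=2.4810  x^+=-1.0730  v^+=-0.7310  a^+=-0.4260
step 5: x_pred=-2.2076  r=-2.1224  x^+=-2.7021  v^+=-1.8290  a^+=-0.7320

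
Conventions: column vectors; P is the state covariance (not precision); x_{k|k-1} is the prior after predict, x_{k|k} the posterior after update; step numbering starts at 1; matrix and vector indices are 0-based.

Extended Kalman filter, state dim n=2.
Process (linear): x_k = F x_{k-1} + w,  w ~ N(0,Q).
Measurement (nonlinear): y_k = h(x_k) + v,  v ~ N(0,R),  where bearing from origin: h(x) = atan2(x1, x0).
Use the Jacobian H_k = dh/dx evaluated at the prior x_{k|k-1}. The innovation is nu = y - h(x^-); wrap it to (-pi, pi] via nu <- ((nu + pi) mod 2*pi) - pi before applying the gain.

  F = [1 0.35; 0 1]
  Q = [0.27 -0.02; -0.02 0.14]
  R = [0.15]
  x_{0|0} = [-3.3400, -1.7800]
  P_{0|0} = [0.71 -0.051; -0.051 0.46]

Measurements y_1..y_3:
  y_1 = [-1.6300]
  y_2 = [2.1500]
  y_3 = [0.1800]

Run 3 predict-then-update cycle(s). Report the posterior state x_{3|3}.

step 1: x^-=[-3.9630, -1.7800]  P^-=[1.0006 0.0900; 0.0900 0.6000]  H_jac=[0.0943 -0.2100]  S=[0.1818]  K=[0.4152; -0.6463]  nu=[1.0894]  x^+=[-3.5107, -2.4841]  P^+=[0.9693 0.1388; 0.1388 0.5241]
step 2: x^-=[-4.3801, -2.4841]  P^-=[1.4007 0.3022; 0.3022 0.6641]  H_jac=[0.0980 -0.1727]  S=[0.1730]  K=[0.4913; -0.4918]  nu=[-1.5075]  x^+=[-5.1208, -1.7427]  P^+=[1.3589 0.3440; 0.3440 0.6222]
step 3: x^-=[-5.7308, -1.7427]  P^-=[1.9459 0.5418; 0.5418 0.7622]  H_jac=[0.0486 -0.1597]  S=[0.1656]  K=[0.0482; -0.5762]  nu=[3.0264]  x^+=[-5.5850, -3.4863]  P^+=[1.9455 0.5464; 0.5464 0.7072]

x_post = [-5.5850, -3.4863]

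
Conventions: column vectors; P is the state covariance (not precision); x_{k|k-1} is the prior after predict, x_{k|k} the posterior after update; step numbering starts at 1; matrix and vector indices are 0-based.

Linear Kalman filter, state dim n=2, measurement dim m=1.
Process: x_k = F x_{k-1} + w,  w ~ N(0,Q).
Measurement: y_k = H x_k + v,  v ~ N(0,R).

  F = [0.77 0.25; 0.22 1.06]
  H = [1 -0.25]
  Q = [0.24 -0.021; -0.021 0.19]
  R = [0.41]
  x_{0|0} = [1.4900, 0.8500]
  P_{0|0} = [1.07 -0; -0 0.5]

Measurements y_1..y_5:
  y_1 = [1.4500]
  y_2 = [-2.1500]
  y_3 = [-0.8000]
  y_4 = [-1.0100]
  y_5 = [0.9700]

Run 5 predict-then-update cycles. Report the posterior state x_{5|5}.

x_post = [0.6819, 1.2976]

step 1: x^-=[1.3598, 1.2288]  P^-=[0.9057 0.2928; 0.2928 0.8036]  S=[1.2195]  K=[0.6826; 0.0753]  nu=[0.3974]  x^+=[1.6311, 1.2587]  P^+=[0.3374 0.2301; 0.2301 0.7967]
step 2: x^-=[1.5706, 1.6931]  P^-=[0.5784 0.4477; 0.4477 1.2088]  S=[0.8401]  K=[0.5553; 0.1732]  nu=[-3.2973]  x^+=[-0.2603, 1.1220]  P^+=[0.3194 0.3669; 0.3669 1.1836]
step 3: x^-=[0.0801, 1.1321]  P^-=[0.6446 0.6664; 0.6664 1.7064]  S=[0.8280]  K=[0.5773; 0.2896]  nu=[-0.5971]  x^+=[-0.2646, 0.9592]  P^+=[0.3687 0.5280; 0.5280 1.6370]
step 4: x^-=[0.0361, 0.9585]  P^-=[0.7642 0.9352; 0.9352 2.2934]  S=[0.8499]  K=[0.6240; 0.4258]  nu=[-0.8064]  x^+=[-0.4672, 0.6151]  P^+=[0.4332 0.7094; 0.7094 2.1393]
step 5: x^-=[-0.2059, 0.5493]  P^-=[0.9037 1.2373; 1.2373 2.9456]  S=[0.8791]  K=[0.6761; 0.5698]  nu=[1.3133]  x^+=[0.6819, 1.2976]  P^+=[0.5019 0.8987; 0.8987 2.6601]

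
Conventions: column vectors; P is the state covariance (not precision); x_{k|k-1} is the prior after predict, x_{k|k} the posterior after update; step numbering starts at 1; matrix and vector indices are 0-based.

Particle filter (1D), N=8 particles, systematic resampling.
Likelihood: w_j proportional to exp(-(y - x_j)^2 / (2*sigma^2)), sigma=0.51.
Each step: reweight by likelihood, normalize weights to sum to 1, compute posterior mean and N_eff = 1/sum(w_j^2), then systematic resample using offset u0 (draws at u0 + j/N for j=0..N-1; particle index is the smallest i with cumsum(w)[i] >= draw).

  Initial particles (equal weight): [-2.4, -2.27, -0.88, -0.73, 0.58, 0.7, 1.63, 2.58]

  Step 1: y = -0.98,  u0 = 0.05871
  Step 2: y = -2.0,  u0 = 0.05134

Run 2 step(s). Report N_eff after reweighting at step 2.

step 1: w=[0.0107, 0.0210, 0.5049, 0.4564, 0.0048, 0.0023, 0.0000, 0.0000]  mean=-0.8464  Neff=2.1562  idx=[2, 2, 2, 2, 3, 3, 3, 3]
step 2: w=[0.1664, 0.1664, 0.1664, 0.1664, 0.0836, 0.0836, 0.0836, 0.0836]  mean=-0.8299  Neff=7.2077  idx=[0, 1, 1, 2, 3, 4, 5, 7]

N_eff = 7.2077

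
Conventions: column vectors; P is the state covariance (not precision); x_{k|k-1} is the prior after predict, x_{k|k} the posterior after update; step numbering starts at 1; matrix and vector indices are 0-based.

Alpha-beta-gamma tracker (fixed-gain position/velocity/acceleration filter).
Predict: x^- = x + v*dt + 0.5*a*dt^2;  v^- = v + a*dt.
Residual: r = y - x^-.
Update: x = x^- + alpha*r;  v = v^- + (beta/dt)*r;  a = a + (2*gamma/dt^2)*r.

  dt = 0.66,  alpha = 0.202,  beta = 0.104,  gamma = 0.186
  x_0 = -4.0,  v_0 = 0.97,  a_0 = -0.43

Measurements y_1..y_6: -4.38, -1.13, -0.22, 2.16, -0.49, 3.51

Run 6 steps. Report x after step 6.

x_post = 6.6952

step 1: x_pred=-3.4535  r=-0.9265  x^+=-3.6406  v^+=0.5402  a^+=-1.2213
step 2: x_pred=-3.5501  r=2.4201  x^+=-3.0612  v^+=0.1155  a^+=0.8455
step 3: x_pred=-2.8008  r=2.5808  x^+=-2.2795  v^+=1.0802  a^+=3.0495
step 4: x_pred=-0.9024  r=3.0624  x^+=-0.2838  v^+=3.5754  a^+=5.6648
step 5: x_pred=3.3098  r=-3.7998  x^+=2.5422  v^+=6.7154  a^+=2.4198
step 6: x_pred=7.5014  r=-3.9914  x^+=6.6952  v^+=7.6835  a^+=-0.9889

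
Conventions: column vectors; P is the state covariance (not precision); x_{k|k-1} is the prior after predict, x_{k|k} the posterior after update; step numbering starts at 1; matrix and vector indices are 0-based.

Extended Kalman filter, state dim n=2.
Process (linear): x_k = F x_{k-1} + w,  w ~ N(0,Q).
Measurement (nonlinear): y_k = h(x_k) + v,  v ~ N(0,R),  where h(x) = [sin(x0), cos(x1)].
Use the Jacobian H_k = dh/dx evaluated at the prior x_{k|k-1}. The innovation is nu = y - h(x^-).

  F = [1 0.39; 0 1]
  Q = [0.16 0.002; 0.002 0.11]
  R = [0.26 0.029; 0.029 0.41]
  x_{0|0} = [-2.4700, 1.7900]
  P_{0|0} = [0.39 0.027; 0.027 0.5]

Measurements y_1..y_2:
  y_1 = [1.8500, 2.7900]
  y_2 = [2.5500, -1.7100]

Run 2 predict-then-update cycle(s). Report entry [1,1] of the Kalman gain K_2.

step 1: x^-=[-1.7719, 1.7900]  P^-=[0.6471 0.2240; 0.2240 0.6100]  H_jac=[-0.1998 0.0000; 0.0000 -0.9761]  S=[0.2858 0.0727; 0.0727 0.9912]  K=[-0.4037 -0.1910; -0.0039 -0.6004]  nu=[2.8298, 3.0075]  x^+=[-3.4887, -0.0267]  P^+=[0.5532 0.0922; 0.0922 0.2523]
step 2: x^-=[-3.4991, -0.0267]  P^-=[0.8235 0.1926; 0.1926 0.3623]  H_jac=[-0.9368 0.0000; 0.0000 0.0267]  S=[0.9826 0.0242; 0.0242 0.4103]  K=[-0.7865 0.0589; -0.1845 0.0345]  nu=[2.2001, -2.7096]  x^+=[-5.3890, -0.5261]  P^+=[0.2165 0.0501; 0.0501 0.3287]

K[1,1] = 0.0345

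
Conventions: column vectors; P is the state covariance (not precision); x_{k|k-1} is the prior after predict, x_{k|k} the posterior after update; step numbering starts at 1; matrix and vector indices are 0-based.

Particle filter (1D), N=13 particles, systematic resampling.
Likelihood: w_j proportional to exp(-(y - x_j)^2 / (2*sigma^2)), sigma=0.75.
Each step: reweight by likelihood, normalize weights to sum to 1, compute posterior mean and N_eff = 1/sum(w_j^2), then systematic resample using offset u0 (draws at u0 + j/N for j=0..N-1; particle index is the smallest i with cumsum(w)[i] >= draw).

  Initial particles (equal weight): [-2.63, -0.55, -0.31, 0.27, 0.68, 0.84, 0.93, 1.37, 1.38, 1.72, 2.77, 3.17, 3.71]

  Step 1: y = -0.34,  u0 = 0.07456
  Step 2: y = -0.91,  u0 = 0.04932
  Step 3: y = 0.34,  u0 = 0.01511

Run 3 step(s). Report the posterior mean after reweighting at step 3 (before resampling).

step 1: w=[0.0025, 0.2542, 0.2641, 0.1899, 0.1048, 0.0767, 0.0630, 0.0196, 0.0191, 0.0061, 0.0000, 0.0000, 0.0000]  mean=0.0812  Neff=5.2074  idx=[1, 1, 1, 2, 2, 2, 3, 3, 3, 4, 5, 6, 9]
step 2: w=[0.1499, 0.1499, 0.1499, 0.1221, 0.1221, 0.1221, 0.0488, 0.0488, 0.0488, 0.0178, 0.0111, 0.0083, 0.0004]  mean=-0.2917  Neff=8.3459  idx=[0, 0, 1, 1, 2, 2, 3, 4, 4, 5, 6, 7, 9]
step 3: w=[0.0574, 0.0574, 0.0574, 0.0574, 0.0574, 0.0574, 0.0798, 0.0798, 0.0798, 0.0798, 0.1157, 0.1157, 0.1048]  mean=-0.1548  Neff=12.0467  idx=[0, 1, 2, 4, 5, 6, 7, 8, 9, 10, 11, 11, 12]

post_mean = -0.1548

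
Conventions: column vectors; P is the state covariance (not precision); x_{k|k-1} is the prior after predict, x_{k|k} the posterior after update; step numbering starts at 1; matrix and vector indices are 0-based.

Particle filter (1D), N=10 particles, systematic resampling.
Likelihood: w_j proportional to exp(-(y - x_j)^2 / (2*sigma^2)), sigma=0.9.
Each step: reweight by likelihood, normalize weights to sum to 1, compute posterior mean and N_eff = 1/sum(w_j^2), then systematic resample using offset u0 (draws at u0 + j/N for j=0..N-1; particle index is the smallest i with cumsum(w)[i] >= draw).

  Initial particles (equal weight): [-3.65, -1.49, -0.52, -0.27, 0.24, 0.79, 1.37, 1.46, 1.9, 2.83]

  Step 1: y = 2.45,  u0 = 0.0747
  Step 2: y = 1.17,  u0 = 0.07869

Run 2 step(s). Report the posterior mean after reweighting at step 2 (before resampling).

step 1: w=[0.0000, 0.0000, 0.0014, 0.0034, 0.0162, 0.0604, 0.1610, 0.1806, 0.2744, 0.3025]  mean=1.9116  Neff=4.3615  idx=[5, 6, 7, 7, 8, 8, 8, 9, 9, 9]
step 2: w=[0.1408, 0.1502, 0.1462, 0.1462, 0.1108, 0.1108, 0.1108, 0.0281, 0.0281, 0.0281]  mean=1.6139  Neff=8.0446  idx=[0, 1, 1, 2, 3, 3, 4, 5, 6, 9]

post_mean = 1.6139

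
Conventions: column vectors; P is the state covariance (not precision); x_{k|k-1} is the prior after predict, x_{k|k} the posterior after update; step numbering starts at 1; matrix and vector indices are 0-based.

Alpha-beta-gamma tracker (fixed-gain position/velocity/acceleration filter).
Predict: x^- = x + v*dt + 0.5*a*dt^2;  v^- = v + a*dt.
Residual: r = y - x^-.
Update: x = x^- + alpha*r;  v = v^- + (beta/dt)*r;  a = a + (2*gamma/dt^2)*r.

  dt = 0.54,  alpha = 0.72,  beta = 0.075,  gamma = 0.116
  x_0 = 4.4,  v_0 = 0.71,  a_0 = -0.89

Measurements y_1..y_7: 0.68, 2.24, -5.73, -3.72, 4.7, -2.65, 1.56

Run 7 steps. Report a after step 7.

a_post = 12.3337

step 1: x_pred=4.6536  r=-3.9736  x^+=1.7926  v^+=-0.3225  a^+=-4.0515
step 2: x_pred=1.0278  r=1.2122  x^+=1.9006  v^+=-2.3419  a^+=-3.0870
step 3: x_pred=0.1859  r=-5.9159  x^+=-4.0736  v^+=-4.8305  a^+=-7.7937
step 4: x_pred=-7.8184  r=4.0984  x^+=-4.8675  v^+=-8.4699  a^+=-4.5330
step 5: x_pred=-10.1022  r=14.8022  x^+=0.5554  v^+=-8.8619  a^+=7.2438
step 6: x_pred=-3.1739  r=0.5239  x^+=-2.7967  v^+=-4.8775  a^+=7.6606
step 7: x_pred=-4.3136  r=5.8736  x^+=-0.0846  v^+=0.0750  a^+=12.3337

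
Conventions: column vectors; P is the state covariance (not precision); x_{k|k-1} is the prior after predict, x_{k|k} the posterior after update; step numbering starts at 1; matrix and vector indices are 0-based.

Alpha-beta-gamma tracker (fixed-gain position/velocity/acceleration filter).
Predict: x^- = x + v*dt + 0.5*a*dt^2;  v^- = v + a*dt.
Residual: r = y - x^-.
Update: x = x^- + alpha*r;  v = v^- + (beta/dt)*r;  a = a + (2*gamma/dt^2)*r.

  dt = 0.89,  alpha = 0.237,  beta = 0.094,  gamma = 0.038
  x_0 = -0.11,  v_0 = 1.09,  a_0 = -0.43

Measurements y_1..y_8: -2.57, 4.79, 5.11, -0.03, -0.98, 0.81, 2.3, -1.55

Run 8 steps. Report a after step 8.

step 1: x_pred=0.6898  r=-3.2598  x^+=-0.0828  v^+=0.3630  a^+=-0.7428
step 2: x_pred=-0.0539  r=4.8439  x^+=1.0941  v^+=0.2135  a^+=-0.2780
step 3: x_pred=1.1741  r=3.9359  x^+=2.1069  v^+=0.3818  a^+=0.0996
step 4: x_pred=2.4862  r=-2.5162  x^+=1.8898  v^+=0.2047  a^+=-0.1418
step 5: x_pred=2.0159  r=-2.9959  x^+=1.3059  v^+=-0.2379  a^+=-0.4292
step 6: x_pred=0.9242  r=-0.1142  x^+=0.8971  v^+=-0.6320  a^+=-0.4402
step 7: x_pred=0.1603  r=2.1397  x^+=0.6674  v^+=-0.7977  a^+=-0.2349
step 8: x_pred=-0.1356  r=-1.4144  x^+=-0.4708  v^+=-1.1562  a^+=-0.3706

a_post = -0.3706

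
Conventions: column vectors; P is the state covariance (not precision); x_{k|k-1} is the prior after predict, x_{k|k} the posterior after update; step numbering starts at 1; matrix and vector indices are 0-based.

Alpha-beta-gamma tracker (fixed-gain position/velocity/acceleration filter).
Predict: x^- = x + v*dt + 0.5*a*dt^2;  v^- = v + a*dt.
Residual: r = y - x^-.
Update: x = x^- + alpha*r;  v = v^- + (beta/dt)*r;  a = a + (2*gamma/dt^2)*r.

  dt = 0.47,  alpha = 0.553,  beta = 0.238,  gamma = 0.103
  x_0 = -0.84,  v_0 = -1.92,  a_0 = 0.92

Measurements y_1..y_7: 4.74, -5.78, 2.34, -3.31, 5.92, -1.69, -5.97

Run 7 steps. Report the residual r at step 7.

step 1: x_pred=-1.6408  r=6.3808  x^+=1.8878  v^+=1.7435  a^+=6.8704
step 2: x_pred=3.4661  r=-9.2461  x^+=-1.6470  v^+=0.2905  a^+=-1.7520
step 3: x_pred=-1.7040  r=4.0440  x^+=0.5324  v^+=1.5149  a^+=2.0192
step 4: x_pred=1.4674  r=-4.7774  x^+=-1.1745  v^+=0.0447  a^+=-2.4360
step 5: x_pred=-1.4226  r=7.3426  x^+=2.6379  v^+=2.6180  a^+=4.4113
step 6: x_pred=4.3555  r=-6.0455  x^+=1.0124  v^+=1.6299  a^+=-1.2264
step 7: x_pred=1.6430  r=-7.6130  x^+=-2.5670  v^+=-2.8016  a^+=-8.3259

resid = -7.6130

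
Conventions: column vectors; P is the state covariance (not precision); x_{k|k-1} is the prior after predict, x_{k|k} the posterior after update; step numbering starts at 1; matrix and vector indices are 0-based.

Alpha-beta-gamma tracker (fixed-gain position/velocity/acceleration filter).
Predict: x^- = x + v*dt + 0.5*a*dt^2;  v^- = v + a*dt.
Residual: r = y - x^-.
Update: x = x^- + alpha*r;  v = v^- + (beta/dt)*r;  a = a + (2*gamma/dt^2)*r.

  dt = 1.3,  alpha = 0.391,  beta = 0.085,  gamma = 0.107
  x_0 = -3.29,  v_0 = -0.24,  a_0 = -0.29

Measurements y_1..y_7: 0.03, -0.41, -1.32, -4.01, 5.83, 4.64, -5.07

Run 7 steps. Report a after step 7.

a_post = -0.9400

step 1: x_pred=-3.8470  r=3.8770  x^+=-2.3311  v^+=-0.3635  a^+=0.2009
step 2: x_pred=-2.6339  r=2.2239  x^+=-1.7643  v^+=0.0431  a^+=0.4825
step 3: x_pred=-1.3005  r=-0.0195  x^+=-1.3081  v^+=0.6692  a^+=0.4801
step 4: x_pred=-0.0326  r=-3.9774  x^+=-1.5877  v^+=1.0332  a^+=-0.0236
step 5: x_pred=-0.2645  r=6.0945  x^+=2.1184  v^+=1.4010  a^+=0.7482
step 6: x_pred=4.5720  r=0.0680  x^+=4.5986  v^+=2.3781  a^+=0.7568
step 7: x_pred=8.3296  r=-13.3996  x^+=3.0903  v^+=2.4858  a^+=-0.9400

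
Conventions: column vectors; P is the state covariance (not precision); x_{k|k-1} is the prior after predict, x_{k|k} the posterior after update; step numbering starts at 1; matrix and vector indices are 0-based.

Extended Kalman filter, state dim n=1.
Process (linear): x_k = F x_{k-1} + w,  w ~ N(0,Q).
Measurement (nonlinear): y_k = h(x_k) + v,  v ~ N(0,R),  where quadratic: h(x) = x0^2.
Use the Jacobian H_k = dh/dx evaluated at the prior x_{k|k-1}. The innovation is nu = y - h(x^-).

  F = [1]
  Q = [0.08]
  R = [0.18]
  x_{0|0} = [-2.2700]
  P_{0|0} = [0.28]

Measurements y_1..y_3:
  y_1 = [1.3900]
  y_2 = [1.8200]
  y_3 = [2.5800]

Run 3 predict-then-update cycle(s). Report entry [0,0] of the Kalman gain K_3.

K[0,0] = -0.2921

step 1: x^-=[-2.2700]  P^-=[0.3600]  H_jac=[-4.5400]  S=[7.6002]  K=[-0.2150]  nu=[-3.7629]  x^+=[-1.4608]  P^+=[0.0085]
step 2: x^-=[-1.4608]  P^-=[0.0885]  H_jac=[-2.9216]  S=[0.9356]  K=[-0.2764]  nu=[-0.3139]  x^+=[-1.3740]  P^+=[0.0170]
step 3: x^-=[-1.3740]  P^-=[0.0970]  H_jac=[-2.7480]  S=[0.9127]  K=[-0.2921]  nu=[0.6921]  x^+=[-1.5762]  P^+=[0.0191]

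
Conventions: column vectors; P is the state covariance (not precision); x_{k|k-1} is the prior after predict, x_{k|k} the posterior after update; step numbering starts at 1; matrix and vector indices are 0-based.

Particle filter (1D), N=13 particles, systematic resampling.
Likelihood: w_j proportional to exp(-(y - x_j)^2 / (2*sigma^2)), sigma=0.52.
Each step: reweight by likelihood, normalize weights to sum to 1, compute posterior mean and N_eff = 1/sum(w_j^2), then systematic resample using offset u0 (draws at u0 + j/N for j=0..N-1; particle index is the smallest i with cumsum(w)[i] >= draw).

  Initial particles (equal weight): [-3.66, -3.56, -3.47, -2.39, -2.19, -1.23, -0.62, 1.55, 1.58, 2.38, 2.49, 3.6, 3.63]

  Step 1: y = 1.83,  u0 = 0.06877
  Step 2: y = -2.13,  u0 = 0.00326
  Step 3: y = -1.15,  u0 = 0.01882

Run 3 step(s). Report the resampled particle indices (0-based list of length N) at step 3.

resampled_idx = [0, 1, 2, 2, 3, 4, 5, 6, 7, 8, 9, 10, 12]

step 1: w=[0.0000, 0.0000, 0.0000, 0.0000, 0.0000, 0.0000, 0.0000, 0.3112, 0.3205, 0.2056, 0.1608, 0.0011, 0.0009]  mean=1.8855  Neff=3.7363  idx=[7, 7, 7, 7, 8, 8, 8, 8, 9, 9, 10, 10, 10]
step 2: w=[0.1503, 0.1503, 0.1503, 0.1503, 0.0997, 0.0997, 0.0997, 0.0997, 0.0000, 0.0000, 0.0000, 0.0000, 0.0000]  mean=1.5620  Neff=7.6859  idx=[0, 0, 1, 1, 2, 2, 3, 3, 4, 4, 5, 6, 7]
step 3: w=[0.0855, 0.0855, 0.0855, 0.0855, 0.0855, 0.0855, 0.0855, 0.0855, 0.0632, 0.0632, 0.0632, 0.0632, 0.0632]  mean=1.5595  Neff=12.7480  idx=[0, 1, 2, 2, 3, 4, 5, 6, 7, 8, 9, 10, 12]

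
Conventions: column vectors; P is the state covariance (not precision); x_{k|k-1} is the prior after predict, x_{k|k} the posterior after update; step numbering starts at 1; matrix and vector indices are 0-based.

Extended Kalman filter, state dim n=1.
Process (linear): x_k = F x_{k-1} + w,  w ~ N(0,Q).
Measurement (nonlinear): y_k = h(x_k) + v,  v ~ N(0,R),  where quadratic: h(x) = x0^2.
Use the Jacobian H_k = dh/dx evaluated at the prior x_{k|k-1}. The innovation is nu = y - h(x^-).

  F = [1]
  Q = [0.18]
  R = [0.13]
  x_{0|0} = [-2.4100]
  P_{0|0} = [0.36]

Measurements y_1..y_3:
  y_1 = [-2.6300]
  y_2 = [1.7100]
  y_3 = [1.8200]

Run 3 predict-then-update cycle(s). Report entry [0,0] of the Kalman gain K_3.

K[0,0] = -0.3448

step 1: x^-=[-2.4100]  P^-=[0.5400]  H_jac=[-4.8200]  S=[12.6755]  K=[-0.2053]  nu=[-8.4381]  x^+=[-0.6773]  P^+=[0.0055]
step 2: x^-=[-0.6773]  P^-=[0.1855]  H_jac=[-1.3546]  S=[0.4705]  K=[-0.5342]  nu=[1.2512]  x^+=[-1.3458]  P^+=[0.0513]
step 3: x^-=[-1.3458]  P^-=[0.2313]  H_jac=[-2.6915]  S=[1.8054]  K=[-0.3448]  nu=[0.0089]  x^+=[-1.3488]  P^+=[0.0167]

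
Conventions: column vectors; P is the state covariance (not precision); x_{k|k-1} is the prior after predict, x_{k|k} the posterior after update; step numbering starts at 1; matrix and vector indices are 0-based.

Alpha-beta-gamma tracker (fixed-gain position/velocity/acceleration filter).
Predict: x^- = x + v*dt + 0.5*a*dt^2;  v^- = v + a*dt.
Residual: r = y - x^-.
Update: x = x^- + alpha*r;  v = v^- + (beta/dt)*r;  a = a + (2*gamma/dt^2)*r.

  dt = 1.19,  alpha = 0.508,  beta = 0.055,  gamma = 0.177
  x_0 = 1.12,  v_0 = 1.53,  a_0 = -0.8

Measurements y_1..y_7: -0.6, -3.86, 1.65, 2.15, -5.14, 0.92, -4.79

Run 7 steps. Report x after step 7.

step 1: x_pred=2.3743  r=-2.9743  x^+=0.8633  v^+=0.4405  a^+=-1.5435
step 2: x_pred=0.2947  r=-4.1547  x^+=-1.8159  v^+=-1.5883  a^+=-2.5821
step 3: x_pred=-5.5342  r=7.1842  x^+=-1.8846  v^+=-4.3289  a^+=-0.7862
step 4: x_pred=-7.5927  r=9.7427  x^+=-2.6434  v^+=-4.8142  a^+=1.6493
step 5: x_pred=-7.2045  r=2.0645  x^+=-6.1557  v^+=-2.7561  a^+=2.1654
step 6: x_pred=-7.9023  r=8.8223  x^+=-3.4206  v^+=0.2285  a^+=4.3708
step 7: x_pred=-0.0539  r=-4.7361  x^+=-2.4598  v^+=5.2109  a^+=3.1869

x_post = -2.4598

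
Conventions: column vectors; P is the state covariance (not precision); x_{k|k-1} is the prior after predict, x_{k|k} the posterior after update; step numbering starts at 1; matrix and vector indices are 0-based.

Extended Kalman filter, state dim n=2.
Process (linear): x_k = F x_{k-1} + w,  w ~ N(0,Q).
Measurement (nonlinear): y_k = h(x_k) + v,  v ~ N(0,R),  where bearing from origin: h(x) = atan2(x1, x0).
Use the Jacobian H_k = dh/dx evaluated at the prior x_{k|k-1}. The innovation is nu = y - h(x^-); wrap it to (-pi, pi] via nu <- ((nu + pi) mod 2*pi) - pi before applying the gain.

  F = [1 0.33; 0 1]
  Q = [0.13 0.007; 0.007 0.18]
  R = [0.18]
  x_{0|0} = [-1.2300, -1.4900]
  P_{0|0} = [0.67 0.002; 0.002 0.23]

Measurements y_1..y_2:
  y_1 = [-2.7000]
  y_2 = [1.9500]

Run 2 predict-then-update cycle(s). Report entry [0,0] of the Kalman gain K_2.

step 1: x^-=[-1.7217, -1.4900]  P^-=[0.8264 0.0849; 0.0849 0.4100]  H_jac=[0.2874 -0.3321]  S=[0.2773]  K=[0.7549; -0.4031]  nu=[-0.2718]  x^+=[-1.9269, -1.3805]  P^+=[0.6684 0.1693; 0.1693 0.3650]
step 2: x^-=[-2.3824, -1.3805]  P^-=[0.9498 0.2967; 0.2967 0.5450]  H_jac=[0.1821 -0.3142]  S=[0.2313]  K=[0.3445; -0.5067]  nu=[-1.7168]  x^+=[-2.9739, -0.5106]  P^+=[0.9224 0.3371; 0.3371 0.4856]

K[0,0] = 0.3445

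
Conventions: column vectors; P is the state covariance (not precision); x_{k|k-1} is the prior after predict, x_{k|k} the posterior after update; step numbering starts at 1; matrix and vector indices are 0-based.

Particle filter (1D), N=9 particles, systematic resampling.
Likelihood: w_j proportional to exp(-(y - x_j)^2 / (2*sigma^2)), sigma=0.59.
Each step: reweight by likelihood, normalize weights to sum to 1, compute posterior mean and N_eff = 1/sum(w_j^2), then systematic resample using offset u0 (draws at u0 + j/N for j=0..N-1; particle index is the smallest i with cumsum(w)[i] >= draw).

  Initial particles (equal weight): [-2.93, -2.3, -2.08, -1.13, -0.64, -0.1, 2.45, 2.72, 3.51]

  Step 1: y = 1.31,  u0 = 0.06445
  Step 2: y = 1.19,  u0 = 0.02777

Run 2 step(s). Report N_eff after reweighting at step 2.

step 1: w=[0.0000, 0.0000, 0.0000, 0.0007, 0.0154, 0.2091, 0.5622, 0.2091, 0.0035]  mean=1.9267  Neff=2.4769  idx=[5, 5, 6, 6, 6, 6, 6, 7, 7]
step 2: w=[0.1199, 0.1199, 0.1339, 0.1339, 0.1339, 0.1339, 0.1339, 0.0454, 0.0454]  mean=1.8628  Neff=8.1632  idx=[0, 1, 2, 2, 3, 4, 5, 6, 7]

N_eff = 8.1632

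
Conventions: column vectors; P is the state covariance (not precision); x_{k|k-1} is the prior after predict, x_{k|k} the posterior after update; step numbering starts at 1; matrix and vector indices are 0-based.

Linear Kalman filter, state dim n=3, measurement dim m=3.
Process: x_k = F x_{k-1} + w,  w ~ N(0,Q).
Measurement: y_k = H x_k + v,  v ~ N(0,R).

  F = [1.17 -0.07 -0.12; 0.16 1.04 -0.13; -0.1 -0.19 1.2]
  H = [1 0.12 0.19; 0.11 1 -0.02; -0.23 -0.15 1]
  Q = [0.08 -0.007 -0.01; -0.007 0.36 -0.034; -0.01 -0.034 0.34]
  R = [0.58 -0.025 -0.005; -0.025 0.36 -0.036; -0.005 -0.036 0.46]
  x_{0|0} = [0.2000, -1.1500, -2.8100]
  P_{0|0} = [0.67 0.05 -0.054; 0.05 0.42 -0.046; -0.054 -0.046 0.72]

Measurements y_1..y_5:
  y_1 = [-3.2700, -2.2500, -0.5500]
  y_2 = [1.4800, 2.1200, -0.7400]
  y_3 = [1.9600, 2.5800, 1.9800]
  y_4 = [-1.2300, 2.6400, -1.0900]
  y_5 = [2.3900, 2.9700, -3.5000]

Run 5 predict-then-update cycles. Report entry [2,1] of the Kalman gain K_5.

K[2,1] = 0.0133

step 1: x^-=[0.6517, -0.7987, -3.1735]  P^-=[1.0158 0.1739 -0.2709; 0.1739 0.8749 -0.3164; -0.2709 -0.3164 1.4345]  S=[1.5845 0.3029 -0.3007; 0.3029 1.2999 -0.6129; -0.3007 -0.6129 2.1994]  K=[0.5895 0.0124 -0.1572; 0.0025 0.6766 -0.0328; 0.1093 0.0279 0.7248]  nu=[-3.2229, -1.5865, 2.6536]  x^+=[-1.6852, -1.9673, -1.6467]  P^+=[0.3480 -0.0429 -0.0021; -0.0429 0.2492 -0.0120; -0.0021 -0.0120 0.3296]
step 2: x^-=[-1.6363, -2.1016, -1.4337]  P^-=[0.5697 -0.0049 -0.0879; -0.0049 0.6330 -0.1501; -0.0879 -0.1501 0.8314]  S=[1.1474 0.0773 -0.0864; 0.0773 1.0056 -0.3214; -0.0864 -0.3214 1.4209]  K=[0.4730 -0.0183 -0.1289; -0.0072 0.6225 -0.0313; 0.0912 0.0172 0.6246]  nu=[3.6409, 4.3729, 0.0021]  x^+=[0.0053, 0.5944, -1.0248]  P^+=[0.2814 -0.0448 -0.0030; -0.0448 0.2301 -0.0126; -0.0030 -0.0126 0.2837]
step 3: x^-=[0.0875, 0.7523, -1.3433]  P^-=[0.4784 -0.0187 -0.0746; -0.0187 0.6095 -0.1388; -0.0746 -0.1388 0.7644]  S=[1.0556 0.0528 -0.0615; 0.0528 0.9773 -0.2980; -0.0615 -0.2980 1.3380]  K=[0.4318 -0.0241 -0.1214; -0.0060 0.6149 -0.0322; 0.0858 0.0143 0.6068]  nu=[2.0374, 1.7912, 3.4562]  x^+=[0.5045, 1.7300, 0.9542]  P^+=[0.2577 -0.0435 -0.0044; -0.0435 0.2272 -0.0129; -0.0044 -0.0129 0.2752]
step 4: x^-=[0.3546, 1.7559, 0.7659]  P^-=[0.4460 -0.0212 -0.0728; -0.0212 0.6061 -0.1374; -0.0728 -0.1374 0.7524]  S=[1.0228 0.0466 -0.0540; 0.0466 0.9730 -0.2941; -0.0540 -0.2941 1.3228]  K=[0.4149 -0.0257 -0.1190; -0.0048 0.6138 -0.0326; 0.0837 0.0135 0.6034]  nu=[-1.9408, 0.8604, -1.5109]  x^+=[-0.2930, 2.3426, -0.2966]  P^+=[0.2480 -0.0427 -0.0052; -0.0427 0.2267 -0.0129; -0.0052 -0.0129 0.2735]
step 5: x^-=[-0.4712, 2.4280, -0.7717]  P^-=[0.4328 -0.0220 -0.0728; -0.0220 0.6056 -0.1372; -0.0728 -0.1372 0.7501]  S=[1.0094 0.0444 -0.0512; 0.0444 0.9722 -0.2933; -0.0512 -0.2933 1.3197]  K=[0.4076 -0.0264 -0.1182; -0.0042 0.6136 -0.0327; 0.0827 0.0133 0.6028]  nu=[2.7165, 0.5784, -2.4725]  x^+=[0.9129, 2.8524, -2.0297]  P^+=[0.2438 -0.0424 -0.0057; -0.0424 0.2266 -0.0129; -0.0057 -0.0129 0.2731]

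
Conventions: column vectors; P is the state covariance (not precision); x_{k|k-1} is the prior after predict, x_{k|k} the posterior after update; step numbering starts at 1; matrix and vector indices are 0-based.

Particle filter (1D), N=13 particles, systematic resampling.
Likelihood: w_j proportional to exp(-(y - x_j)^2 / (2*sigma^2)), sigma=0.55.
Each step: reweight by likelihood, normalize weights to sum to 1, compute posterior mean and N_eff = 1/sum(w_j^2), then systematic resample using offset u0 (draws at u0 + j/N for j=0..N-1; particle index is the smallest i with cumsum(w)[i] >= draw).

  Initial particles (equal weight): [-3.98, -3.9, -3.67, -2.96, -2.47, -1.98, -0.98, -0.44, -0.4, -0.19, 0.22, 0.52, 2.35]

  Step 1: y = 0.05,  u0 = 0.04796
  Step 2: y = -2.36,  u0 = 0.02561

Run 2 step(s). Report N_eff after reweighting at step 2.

N_eff = 6.1067

step 1: w=[0.0000, 0.0000, 0.0000, 0.0000, 0.0000, 0.0003, 0.0420, 0.1632, 0.1737, 0.2207, 0.2314, 0.1685, 0.0000]  mean=-0.0864  Neff=5.2832  idx=[7, 7, 7, 8, 8, 9, 9, 9, 10, 10, 10, 11, 11]
step 2: w=[0.1952, 0.1952, 0.1952, 0.1510, 0.1510, 0.0360, 0.0360, 0.0360, 0.0014, 0.0014, 0.0014, 0.0001, 0.0001]  mean=-0.3979  Neff=6.1067  idx=[0, 0, 0, 1, 1, 2, 2, 2, 3, 3, 4, 4, 6]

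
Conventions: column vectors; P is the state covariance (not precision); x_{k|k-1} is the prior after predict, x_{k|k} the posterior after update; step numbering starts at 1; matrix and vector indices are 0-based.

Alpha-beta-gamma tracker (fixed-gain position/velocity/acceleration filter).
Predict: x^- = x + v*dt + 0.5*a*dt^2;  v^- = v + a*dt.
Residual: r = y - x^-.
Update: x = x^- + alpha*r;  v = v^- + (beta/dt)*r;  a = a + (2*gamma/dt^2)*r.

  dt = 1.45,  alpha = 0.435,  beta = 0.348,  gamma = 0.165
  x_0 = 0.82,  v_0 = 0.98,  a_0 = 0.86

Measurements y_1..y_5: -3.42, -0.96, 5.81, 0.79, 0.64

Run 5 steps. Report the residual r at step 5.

resid = -2.9113

step 1: x_pred=3.1451  r=-6.5651  x^+=0.2893  v^+=0.6514  a^+=-0.1704
step 2: x_pred=1.0546  r=-2.0146  x^+=0.1783  v^+=-0.0792  a^+=-0.4866
step 3: x_pred=-0.4482  r=6.2582  x^+=2.2741  v^+=0.7171  a^+=0.4956
step 4: x_pred=3.8349  r=-3.0449  x^+=2.5104  v^+=0.7050  a^+=0.0177
step 5: x_pred=3.5513  r=-2.9113  x^+=2.2849  v^+=0.0320  a^+=-0.4392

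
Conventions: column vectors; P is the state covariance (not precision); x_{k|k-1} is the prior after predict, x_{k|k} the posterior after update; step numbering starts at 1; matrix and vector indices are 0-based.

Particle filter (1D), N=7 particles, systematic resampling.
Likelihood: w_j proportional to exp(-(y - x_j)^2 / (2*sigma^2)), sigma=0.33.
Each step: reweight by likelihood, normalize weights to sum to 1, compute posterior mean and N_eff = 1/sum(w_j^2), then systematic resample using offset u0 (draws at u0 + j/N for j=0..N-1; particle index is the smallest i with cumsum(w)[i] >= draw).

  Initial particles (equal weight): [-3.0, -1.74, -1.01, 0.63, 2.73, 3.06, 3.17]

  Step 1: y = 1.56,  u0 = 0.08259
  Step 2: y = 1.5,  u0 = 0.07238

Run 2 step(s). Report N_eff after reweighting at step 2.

N_eff = 6.0614

step 1: w=[0.0000, 0.0000, 0.0000, 0.9083, 0.0898, 0.0016, 0.0003]  mean=0.8232  Neff=1.2004  idx=[3, 3, 3, 3, 3, 3, 4]
step 2: w=[0.1658, 0.1658, 0.1658, 0.1658, 0.1658, 0.1658, 0.0052]  mean=0.6408  Neff=6.0614  idx=[0, 1, 2, 3, 3, 4, 5]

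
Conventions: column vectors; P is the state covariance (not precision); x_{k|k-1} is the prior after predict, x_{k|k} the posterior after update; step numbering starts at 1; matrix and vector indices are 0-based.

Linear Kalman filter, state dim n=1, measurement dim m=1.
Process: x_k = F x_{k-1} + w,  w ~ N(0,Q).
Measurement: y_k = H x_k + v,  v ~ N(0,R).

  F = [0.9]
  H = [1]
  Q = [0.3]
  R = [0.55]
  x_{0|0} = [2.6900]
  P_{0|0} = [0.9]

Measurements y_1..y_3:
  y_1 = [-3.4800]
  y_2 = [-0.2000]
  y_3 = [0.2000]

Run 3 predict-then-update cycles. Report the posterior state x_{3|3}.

x_post = [-0.2325]

step 1: x^-=[2.4210]  P^-=[1.0290]  S=[1.5790]  K=[0.6517]  nu=[-5.9010]  x^+=[-1.4246]  P^+=[0.3584]
step 2: x^-=[-1.2821]  P^-=[0.5903]  S=[1.1403]  K=[0.5177]  nu=[1.0821]  x^+=[-0.7219]  P^+=[0.2847]
step 3: x^-=[-0.6497]  P^-=[0.5306]  S=[1.0806]  K=[0.4910]  nu=[0.8497]  x^+=[-0.2325]  P^+=[0.2701]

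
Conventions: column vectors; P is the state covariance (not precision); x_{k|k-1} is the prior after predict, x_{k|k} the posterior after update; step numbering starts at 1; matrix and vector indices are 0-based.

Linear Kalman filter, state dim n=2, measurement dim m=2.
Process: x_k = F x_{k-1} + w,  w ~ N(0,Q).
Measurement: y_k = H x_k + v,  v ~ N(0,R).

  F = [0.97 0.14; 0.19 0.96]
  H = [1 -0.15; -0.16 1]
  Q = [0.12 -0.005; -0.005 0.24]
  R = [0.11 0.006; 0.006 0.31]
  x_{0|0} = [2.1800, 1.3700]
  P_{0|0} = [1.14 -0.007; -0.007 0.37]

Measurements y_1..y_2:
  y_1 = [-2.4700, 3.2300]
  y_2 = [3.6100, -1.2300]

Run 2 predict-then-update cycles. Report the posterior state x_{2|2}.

step 1: x^-=[2.3064, 1.7294]  P^-=[1.1980 0.2481; 0.2481 0.6196]  S=[1.2475 -0.0245; -0.0245 0.8809]  K=[0.9323 0.0901; 0.1374 0.6622]  nu=[-4.5170, 1.8696]  x^+=[-1.7362, 2.3466]  P^+=[0.1108 0.0512; 0.0512 0.2143]
step 2: x^-=[-1.3556, 1.9229]  P^-=[0.2423 0.0933; 0.0933 0.4602]  S=[0.3347 -0.0063; -0.0063 0.7465]  K=[0.6837 0.0788; 0.0837 0.5971]  nu=[5.2540, -3.3698]  x^+=[1.9712, 0.3503]  P^+=[0.0819 0.0416; 0.0416 0.1923]

x_post = [1.9712, 0.3503]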